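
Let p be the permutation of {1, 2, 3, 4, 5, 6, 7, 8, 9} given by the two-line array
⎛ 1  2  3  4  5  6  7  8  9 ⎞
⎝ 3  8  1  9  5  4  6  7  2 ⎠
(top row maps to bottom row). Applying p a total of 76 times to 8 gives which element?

Tracing 8 → 7 → … returns to 8 after 6 steps, so 8 lies in a 6-cycle (2, 8, 7, 6, 4, 9).
Powers repeat with period 6 on this cycle, and 76 mod 6 = 4, so p^76(8) = p^4(8).
Advancing 4 steps from 8: 8 → 7 → 6 → 4 → 9.

9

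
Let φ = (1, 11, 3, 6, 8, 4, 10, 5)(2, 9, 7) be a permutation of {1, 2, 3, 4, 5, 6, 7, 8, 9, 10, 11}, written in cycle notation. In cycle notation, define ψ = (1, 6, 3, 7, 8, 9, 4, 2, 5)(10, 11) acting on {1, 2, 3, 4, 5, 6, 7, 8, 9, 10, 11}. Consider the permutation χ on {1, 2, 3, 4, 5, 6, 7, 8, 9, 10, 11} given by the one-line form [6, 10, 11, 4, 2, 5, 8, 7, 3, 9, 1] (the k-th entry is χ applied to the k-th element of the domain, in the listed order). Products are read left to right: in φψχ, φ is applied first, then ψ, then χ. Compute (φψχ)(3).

11

Apply the permutations in order: φ(3) = 6, then ψ(6) = 3, then χ(3) = 11. So (φψχ)(3) = 11.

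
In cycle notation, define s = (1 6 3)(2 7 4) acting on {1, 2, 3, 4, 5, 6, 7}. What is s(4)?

2

In the cycle (2 7 4), 4 is followed by 2, so s(4) = 2.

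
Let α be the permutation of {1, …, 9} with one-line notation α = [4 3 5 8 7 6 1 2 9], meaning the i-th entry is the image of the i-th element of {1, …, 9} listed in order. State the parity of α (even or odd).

In disjoint-cycle form the cycle lengths are 7, 1, 1.
A cycle is odd iff its length is even; α has 0 even-length cycles, so sgn(α) = (−1)^0 and α is even.

even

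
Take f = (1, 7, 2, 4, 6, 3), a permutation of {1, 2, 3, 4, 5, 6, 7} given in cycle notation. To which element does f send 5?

5 does not appear in any cycle of f, so it is a fixed point: f(5) = 5.

5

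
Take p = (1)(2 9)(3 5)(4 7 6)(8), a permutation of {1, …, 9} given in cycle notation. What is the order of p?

The disjoint cycles have lengths 3, 2, 2, 1, 1.
The order of p is the least common multiple of its cycle lengths: lcm(3, 2, 2) = 6.

6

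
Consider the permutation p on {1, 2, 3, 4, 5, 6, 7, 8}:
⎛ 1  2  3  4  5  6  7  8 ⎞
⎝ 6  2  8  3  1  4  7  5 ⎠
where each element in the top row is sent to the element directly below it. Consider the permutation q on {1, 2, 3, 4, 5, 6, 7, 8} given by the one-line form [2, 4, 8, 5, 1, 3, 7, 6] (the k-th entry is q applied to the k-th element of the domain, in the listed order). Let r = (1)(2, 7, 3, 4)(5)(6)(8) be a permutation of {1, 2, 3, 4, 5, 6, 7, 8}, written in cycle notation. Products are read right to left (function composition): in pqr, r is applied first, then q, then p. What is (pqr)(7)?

Apply the permutations in order: r(7) = 3, then q(3) = 8, then p(8) = 5. So (pqr)(7) = 5.

5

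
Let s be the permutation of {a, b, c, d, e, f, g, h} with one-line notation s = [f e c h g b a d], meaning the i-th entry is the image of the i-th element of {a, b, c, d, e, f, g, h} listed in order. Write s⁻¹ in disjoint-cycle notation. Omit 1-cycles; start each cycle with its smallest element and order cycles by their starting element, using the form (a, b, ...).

The cycle decomposition of s is (a, f, b, e, g)(d, h).
Reversing each cycle (and rotating so the smallest element leads) gives s⁻¹ = (a, g, e, b, f)(d, h).

(a, g, e, b, f)(d, h)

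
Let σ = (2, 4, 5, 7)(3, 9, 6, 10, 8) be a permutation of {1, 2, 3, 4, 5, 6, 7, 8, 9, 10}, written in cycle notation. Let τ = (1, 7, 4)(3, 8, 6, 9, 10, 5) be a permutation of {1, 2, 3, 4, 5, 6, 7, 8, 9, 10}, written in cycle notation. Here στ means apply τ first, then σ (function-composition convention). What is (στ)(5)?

9

(στ)(5) = σ(τ(5)). τ(5) = 3, then σ(3) = 9. So (στ)(5) = 9.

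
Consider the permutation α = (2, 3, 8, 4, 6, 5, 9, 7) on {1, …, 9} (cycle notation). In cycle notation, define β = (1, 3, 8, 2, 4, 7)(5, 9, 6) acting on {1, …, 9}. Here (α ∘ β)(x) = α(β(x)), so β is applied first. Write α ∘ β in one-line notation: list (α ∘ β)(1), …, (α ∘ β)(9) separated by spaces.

8 6 4 2 7 9 1 3 5

(α ∘ β)(x) = α(β(x)). Computing each image: α(β(1)) = α(3) = 8, α(β(2)) = α(4) = 6, α(β(3)) = α(8) = 4, α(β(4)) = α(7) = 2, α(β(5)) = α(9) = 7, α(β(6)) = α(5) = 9, α(β(7)) = α(1) = 1, α(β(8)) = α(2) = 3, α(β(9)) = α(6) = 5.
Hence α ∘ β = [8 6 4 2 7 9 1 3 5].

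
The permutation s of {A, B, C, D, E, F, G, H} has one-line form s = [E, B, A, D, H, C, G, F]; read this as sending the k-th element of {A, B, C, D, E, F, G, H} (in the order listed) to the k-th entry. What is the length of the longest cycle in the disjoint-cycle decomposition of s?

Decomposing into disjoint cycles gives (A E H F C); the longest has length 5.

5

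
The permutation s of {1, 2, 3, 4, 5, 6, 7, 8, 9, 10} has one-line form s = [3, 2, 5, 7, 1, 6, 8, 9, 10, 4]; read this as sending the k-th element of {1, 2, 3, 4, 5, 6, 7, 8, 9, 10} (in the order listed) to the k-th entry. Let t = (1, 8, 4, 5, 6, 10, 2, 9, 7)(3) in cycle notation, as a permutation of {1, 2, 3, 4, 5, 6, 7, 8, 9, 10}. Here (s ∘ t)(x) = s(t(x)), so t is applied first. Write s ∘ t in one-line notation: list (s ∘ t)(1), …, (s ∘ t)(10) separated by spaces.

9 10 5 1 6 4 3 7 8 2

(s ∘ t)(x) = s(t(x)). Computing each image: s(t(1)) = s(8) = 9, s(t(2)) = s(9) = 10, s(t(3)) = s(3) = 5, s(t(4)) = s(5) = 1, s(t(5)) = s(6) = 6, s(t(6)) = s(10) = 4, s(t(7)) = s(1) = 3, s(t(8)) = s(4) = 7, s(t(9)) = s(7) = 8, s(t(10)) = s(2) = 2.
Hence s ∘ t = [9 10 5 1 6 4 3 7 8 2].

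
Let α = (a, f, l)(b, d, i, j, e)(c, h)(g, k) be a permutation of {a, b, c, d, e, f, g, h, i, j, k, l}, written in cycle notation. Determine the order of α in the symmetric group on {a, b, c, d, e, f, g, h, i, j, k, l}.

The disjoint cycles have lengths 5, 3, 2, 2.
The order of α is the least common multiple of its cycle lengths: lcm(5, 3, 2, 2) = 30.

30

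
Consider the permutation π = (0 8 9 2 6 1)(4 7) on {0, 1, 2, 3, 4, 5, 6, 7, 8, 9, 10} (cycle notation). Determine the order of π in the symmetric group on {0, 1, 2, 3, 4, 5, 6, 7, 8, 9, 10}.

6

The disjoint cycles have lengths 6, 2, 1, 1, 1.
The order is lcm(6, 2) = 6.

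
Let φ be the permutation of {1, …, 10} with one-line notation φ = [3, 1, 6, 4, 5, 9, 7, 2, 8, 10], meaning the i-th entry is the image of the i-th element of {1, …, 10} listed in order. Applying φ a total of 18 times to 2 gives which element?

2

Tracing 2 → 1 → … returns to 2 after 6 steps, so 2 lies in a 6-cycle (1 3 6 9 8 2).
On a 6-cycle, φ^6 is the identity, so φ^18 = φ^0 there (18 ≡ 0 mod 6).
So φ^18(2) = 2.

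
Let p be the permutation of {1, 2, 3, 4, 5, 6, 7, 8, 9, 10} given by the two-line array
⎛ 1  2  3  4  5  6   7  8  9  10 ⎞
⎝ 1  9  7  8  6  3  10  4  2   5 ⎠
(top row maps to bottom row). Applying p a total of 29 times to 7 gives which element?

3

Tracing 7 → 10 → … returns to 7 after 5 steps, so 7 lies in a 5-cycle (3 7 10 5 6).
Powers repeat with period 5 on this cycle, and 29 mod 5 = 4, so p^29(7) = p^4(7).
Advancing 4 steps from 7: 7 → 10 → 5 → 6 → 3.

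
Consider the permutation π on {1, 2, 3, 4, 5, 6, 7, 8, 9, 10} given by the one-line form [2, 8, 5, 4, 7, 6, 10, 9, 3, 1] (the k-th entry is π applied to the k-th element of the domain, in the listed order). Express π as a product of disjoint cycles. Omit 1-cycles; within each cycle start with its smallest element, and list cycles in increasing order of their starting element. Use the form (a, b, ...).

(1, 2, 8, 9, 3, 5, 7, 10)

Iterating π from 1 gives 1 → 2 → 8 → 9 → 3 → 5 → 7 → 10 → 1; that is the 8-cycle (1, 2, 8, 9, 3, 5, 7, 10).
Continuing from each remaining unvisited element yields (1, 2, 8, 9, 3, 5, 7, 10).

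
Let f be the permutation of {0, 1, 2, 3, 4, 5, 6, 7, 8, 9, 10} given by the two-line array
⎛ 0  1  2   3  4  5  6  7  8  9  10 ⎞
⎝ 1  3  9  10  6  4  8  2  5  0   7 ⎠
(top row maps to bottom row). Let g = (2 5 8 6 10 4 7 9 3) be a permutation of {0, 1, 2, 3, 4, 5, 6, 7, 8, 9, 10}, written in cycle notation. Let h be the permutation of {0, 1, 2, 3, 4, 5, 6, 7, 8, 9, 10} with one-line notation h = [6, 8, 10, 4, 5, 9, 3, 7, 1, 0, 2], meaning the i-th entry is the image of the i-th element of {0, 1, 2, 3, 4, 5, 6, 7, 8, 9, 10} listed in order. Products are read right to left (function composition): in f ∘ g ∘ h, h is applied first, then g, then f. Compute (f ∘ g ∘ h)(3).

Apply the permutations in order: h(3) = 4, then g(4) = 7, then f(7) = 2. So (f ∘ g ∘ h)(3) = 2.

2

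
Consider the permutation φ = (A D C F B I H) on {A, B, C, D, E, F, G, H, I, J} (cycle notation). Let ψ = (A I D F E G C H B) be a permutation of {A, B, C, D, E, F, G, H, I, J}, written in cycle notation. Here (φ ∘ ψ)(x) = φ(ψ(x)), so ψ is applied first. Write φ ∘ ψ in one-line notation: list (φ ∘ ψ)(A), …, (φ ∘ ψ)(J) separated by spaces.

For each element, apply ψ then φ: A → I → H; B → A → D; C → H → A; D → F → B; E → G → G; F → E → E; G → C → F; H → B → I; I → D → C; J → J → J.
Collecting the images, φ ∘ ψ = [H D A B G E F I C J].

H D A B G E F I C J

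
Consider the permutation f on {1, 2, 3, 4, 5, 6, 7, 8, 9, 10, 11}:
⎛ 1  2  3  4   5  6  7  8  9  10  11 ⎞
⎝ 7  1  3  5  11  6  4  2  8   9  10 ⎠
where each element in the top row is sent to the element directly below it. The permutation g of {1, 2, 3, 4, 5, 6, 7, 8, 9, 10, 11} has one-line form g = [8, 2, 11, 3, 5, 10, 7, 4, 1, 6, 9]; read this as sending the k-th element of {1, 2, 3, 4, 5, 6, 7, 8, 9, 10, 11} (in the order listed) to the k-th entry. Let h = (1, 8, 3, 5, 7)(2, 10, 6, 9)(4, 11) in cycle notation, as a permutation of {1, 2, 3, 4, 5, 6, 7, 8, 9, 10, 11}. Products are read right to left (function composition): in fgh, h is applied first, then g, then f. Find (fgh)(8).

Apply the permutations in order: h(8) = 3, then g(3) = 11, then f(11) = 10. So (fgh)(8) = 10.

10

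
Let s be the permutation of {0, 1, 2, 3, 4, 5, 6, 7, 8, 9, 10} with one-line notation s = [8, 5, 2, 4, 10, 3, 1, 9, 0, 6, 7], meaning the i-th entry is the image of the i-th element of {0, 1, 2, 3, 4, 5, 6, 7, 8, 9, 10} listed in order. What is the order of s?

8

Writing s as disjoint cycles, the cycle lengths are 8, 2, 1.
The order is lcm(8, 2) = 8.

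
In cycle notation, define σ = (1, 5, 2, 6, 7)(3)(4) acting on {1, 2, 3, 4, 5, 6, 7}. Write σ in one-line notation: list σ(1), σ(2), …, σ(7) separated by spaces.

Each element maps to the next entry in its cycle (wrapping to the front): 1↦5, 2↦6, 3↦3, 4↦4, 5↦2, 6↦7, 7↦1.
So the one-line form is 5 6 3 4 2 7 1.

5 6 3 4 2 7 1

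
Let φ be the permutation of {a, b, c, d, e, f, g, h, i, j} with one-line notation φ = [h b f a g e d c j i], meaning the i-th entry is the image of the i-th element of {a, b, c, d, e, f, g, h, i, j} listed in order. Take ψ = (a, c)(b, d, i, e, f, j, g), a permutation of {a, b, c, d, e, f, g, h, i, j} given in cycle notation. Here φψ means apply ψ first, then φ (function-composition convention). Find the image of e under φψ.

ψ(e) = f, then φ(f) = e; composing gives (φψ)(e) = e.

e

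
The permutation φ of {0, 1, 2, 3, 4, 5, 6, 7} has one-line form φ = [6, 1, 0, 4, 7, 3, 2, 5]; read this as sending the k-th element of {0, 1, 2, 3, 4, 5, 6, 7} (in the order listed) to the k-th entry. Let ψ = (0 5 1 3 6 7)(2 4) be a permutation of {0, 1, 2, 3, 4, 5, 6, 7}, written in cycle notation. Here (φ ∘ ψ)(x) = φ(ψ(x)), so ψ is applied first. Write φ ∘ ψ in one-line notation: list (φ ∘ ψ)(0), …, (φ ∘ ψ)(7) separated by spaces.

Chase each element through ψ then φ: 0 → 5 → 3; 1 → 3 → 4; 2 → 4 → 7; 3 → 6 → 2; 4 → 2 → 0; 5 → 1 → 1; 6 → 7 → 5; 7 → 0 → 6.
So φ ∘ ψ in one-line form is 3 4 7 2 0 1 5 6.

3 4 7 2 0 1 5 6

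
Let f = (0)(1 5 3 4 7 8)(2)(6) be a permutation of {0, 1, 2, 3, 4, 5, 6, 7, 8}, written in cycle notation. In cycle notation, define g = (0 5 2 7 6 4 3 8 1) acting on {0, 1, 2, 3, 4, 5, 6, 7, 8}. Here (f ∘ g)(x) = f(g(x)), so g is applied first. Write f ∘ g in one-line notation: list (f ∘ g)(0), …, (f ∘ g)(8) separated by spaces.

3 0 8 1 4 2 7 6 5

(f ∘ g)(x) = f(g(x)). Computing each image: f(g(0)) = f(5) = 3, f(g(1)) = f(0) = 0, f(g(2)) = f(7) = 8, f(g(3)) = f(8) = 1, f(g(4)) = f(3) = 4, f(g(5)) = f(2) = 2, f(g(6)) = f(4) = 7, f(g(7)) = f(6) = 6, f(g(8)) = f(1) = 5.
Hence f ∘ g = [3 0 8 1 4 2 7 6 5].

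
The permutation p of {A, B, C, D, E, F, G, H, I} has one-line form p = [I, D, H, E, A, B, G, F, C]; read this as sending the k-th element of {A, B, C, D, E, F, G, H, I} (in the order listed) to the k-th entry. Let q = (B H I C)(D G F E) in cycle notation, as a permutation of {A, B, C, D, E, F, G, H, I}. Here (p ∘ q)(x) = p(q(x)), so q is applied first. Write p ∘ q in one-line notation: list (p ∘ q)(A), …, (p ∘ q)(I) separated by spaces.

I F D G E A B C H

(p ∘ q)(x) = p(q(x)). Computing each image: p(q(A)) = p(A) = I, p(q(B)) = p(H) = F, p(q(C)) = p(B) = D, p(q(D)) = p(G) = G, p(q(E)) = p(D) = E, p(q(F)) = p(E) = A, p(q(G)) = p(F) = B, p(q(H)) = p(I) = C, p(q(I)) = p(C) = H.
Hence p ∘ q = [I F D G E A B C H].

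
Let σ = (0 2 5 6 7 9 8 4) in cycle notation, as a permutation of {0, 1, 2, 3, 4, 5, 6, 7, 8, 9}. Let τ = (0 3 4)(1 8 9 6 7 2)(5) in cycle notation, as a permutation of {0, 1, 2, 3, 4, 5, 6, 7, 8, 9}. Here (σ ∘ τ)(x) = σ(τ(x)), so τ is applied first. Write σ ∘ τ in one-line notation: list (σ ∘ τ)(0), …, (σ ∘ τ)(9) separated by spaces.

(σ ∘ τ)(x) = σ(τ(x)). Computing each image: σ(τ(0)) = σ(3) = 3, σ(τ(1)) = σ(8) = 4, σ(τ(2)) = σ(1) = 1, σ(τ(3)) = σ(4) = 0, σ(τ(4)) = σ(0) = 2, σ(τ(5)) = σ(5) = 6, σ(τ(6)) = σ(7) = 9, σ(τ(7)) = σ(2) = 5, σ(τ(8)) = σ(9) = 8, σ(τ(9)) = σ(6) = 7.
Hence σ ∘ τ = [3 4 1 0 2 6 9 5 8 7].

3 4 1 0 2 6 9 5 8 7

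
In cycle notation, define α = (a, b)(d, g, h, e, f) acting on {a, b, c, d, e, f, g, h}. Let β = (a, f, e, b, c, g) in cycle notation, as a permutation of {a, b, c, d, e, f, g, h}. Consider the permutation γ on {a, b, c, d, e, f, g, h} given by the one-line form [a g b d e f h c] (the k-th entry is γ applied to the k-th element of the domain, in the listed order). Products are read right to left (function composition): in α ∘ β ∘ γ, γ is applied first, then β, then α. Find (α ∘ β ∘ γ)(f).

f

Apply the permutations in order: γ(f) = f, then β(f) = e, then α(e) = f. So (α ∘ β ∘ γ)(f) = f.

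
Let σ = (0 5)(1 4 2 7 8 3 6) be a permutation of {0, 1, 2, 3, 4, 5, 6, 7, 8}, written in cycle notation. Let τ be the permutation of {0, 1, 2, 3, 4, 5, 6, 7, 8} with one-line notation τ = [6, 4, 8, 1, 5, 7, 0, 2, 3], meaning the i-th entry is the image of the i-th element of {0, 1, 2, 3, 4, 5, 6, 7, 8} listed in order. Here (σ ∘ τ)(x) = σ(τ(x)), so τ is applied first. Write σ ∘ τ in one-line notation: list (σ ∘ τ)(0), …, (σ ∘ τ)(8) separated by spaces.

1 2 3 4 0 8 5 7 6

(σ ∘ τ)(x) = σ(τ(x)). Computing each image: σ(τ(0)) = σ(6) = 1, σ(τ(1)) = σ(4) = 2, σ(τ(2)) = σ(8) = 3, σ(τ(3)) = σ(1) = 4, σ(τ(4)) = σ(5) = 0, σ(τ(5)) = σ(7) = 8, σ(τ(6)) = σ(0) = 5, σ(τ(7)) = σ(2) = 7, σ(τ(8)) = σ(3) = 6.
Hence σ ∘ τ = [1 2 3 4 0 8 5 7 6].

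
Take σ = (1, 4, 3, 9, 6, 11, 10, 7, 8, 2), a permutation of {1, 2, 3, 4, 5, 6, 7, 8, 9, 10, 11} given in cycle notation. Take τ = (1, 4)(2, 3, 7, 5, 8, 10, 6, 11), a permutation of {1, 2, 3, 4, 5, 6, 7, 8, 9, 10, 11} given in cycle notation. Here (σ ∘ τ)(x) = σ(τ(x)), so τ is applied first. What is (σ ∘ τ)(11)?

(σ ∘ τ)(11) = σ(τ(11)). τ(11) = 2, then σ(2) = 1. So (σ ∘ τ)(11) = 1.

1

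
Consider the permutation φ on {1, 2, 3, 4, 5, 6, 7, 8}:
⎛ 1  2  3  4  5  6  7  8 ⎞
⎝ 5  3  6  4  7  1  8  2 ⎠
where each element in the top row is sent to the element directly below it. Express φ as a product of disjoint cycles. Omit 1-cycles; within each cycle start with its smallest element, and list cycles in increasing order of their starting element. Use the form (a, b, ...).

(1, 5, 7, 8, 2, 3, 6)

Iterating φ from 1 gives 1 → 5 → 7 → 8 → 2 → 3 → 6 → 1; that is the 7-cycle (1, 5, 7, 8, 2, 3, 6).
Continuing from each remaining unvisited element yields (1, 5, 7, 8, 2, 3, 6).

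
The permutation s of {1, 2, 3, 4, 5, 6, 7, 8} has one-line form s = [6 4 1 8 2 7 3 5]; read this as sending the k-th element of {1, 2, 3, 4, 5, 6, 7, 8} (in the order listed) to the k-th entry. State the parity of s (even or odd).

even

In disjoint-cycle form the cycle lengths are 4, 4.
A cycle is odd iff its length is even; s has 2 even-length cycles, so sgn(s) = (−1)^2 and s is even.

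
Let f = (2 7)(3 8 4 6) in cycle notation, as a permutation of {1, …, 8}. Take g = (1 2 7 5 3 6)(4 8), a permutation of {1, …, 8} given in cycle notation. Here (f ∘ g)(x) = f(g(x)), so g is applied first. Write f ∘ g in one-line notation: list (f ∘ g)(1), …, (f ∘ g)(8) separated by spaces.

For each element, apply g then f: 1 → 2 → 7; 2 → 7 → 2; 3 → 6 → 3; 4 → 8 → 4; 5 → 3 → 8; 6 → 1 → 1; 7 → 5 → 5; 8 → 4 → 6.
So f ∘ g in one-line form is 7 2 3 4 8 1 5 6.

7 2 3 4 8 1 5 6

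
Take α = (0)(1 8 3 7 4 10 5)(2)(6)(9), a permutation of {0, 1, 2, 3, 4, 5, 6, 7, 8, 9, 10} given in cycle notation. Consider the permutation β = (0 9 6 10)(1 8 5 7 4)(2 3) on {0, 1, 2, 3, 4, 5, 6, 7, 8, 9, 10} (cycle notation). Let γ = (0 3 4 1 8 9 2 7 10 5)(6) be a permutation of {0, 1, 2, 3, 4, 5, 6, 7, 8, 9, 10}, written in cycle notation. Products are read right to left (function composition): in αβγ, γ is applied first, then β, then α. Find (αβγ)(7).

0

Apply the permutations in order: γ(7) = 10, then β(10) = 0, then α(0) = 0. So (αβγ)(7) = 0.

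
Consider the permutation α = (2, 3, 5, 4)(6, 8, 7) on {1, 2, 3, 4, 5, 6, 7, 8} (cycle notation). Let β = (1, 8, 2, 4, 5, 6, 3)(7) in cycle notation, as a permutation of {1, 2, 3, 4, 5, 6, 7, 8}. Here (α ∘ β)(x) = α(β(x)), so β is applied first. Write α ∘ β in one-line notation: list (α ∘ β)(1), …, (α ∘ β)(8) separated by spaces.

Chase each element through β then α: 1 → 8 → 7; 2 → 4 → 2; 3 → 1 → 1; 4 → 5 → 4; 5 → 6 → 8; 6 → 3 → 5; 7 → 7 → 6; 8 → 2 → 3.
So α ∘ β in one-line form is 7 2 1 4 8 5 6 3.

7 2 1 4 8 5 6 3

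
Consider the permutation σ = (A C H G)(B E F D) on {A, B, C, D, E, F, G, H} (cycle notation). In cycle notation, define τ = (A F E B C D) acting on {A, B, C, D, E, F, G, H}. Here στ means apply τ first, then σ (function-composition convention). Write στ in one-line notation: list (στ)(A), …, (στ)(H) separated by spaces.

(στ)(x) = σ(τ(x)). Computing each image: σ(τ(A)) = σ(F) = D, σ(τ(B)) = σ(C) = H, σ(τ(C)) = σ(D) = B, σ(τ(D)) = σ(A) = C, σ(τ(E)) = σ(B) = E, σ(τ(F)) = σ(E) = F, σ(τ(G)) = σ(G) = A, σ(τ(H)) = σ(H) = G.
Hence στ = [D H B C E F A G].

D H B C E F A G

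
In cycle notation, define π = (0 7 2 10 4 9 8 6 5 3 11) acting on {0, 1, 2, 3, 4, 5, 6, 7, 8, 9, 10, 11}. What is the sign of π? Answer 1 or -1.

The cycle lengths are 11, 1.
A cycle of length ℓ contributes ℓ−1 transpositions, so π is a product of 10 transpositions — even.

1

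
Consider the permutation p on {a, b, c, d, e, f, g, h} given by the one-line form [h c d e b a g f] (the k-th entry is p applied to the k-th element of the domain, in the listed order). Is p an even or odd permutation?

odd

In disjoint-cycle form the cycle lengths are 4, 3, 1.
A cycle of length ℓ contributes ℓ−1 transpositions, so p is a product of 3 + 2 = 5 transpositions — odd.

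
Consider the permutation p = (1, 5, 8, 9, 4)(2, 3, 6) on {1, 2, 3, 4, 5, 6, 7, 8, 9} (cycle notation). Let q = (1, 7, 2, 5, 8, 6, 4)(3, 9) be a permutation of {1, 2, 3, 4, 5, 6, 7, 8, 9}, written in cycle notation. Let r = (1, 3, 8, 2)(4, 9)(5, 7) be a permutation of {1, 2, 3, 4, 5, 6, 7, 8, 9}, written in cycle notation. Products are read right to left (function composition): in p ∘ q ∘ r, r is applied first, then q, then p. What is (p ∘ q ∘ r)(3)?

2

Chase 3: r(3) = 8; q(8) = 6; p(6) = 2. Hence (p ∘ q ∘ r)(3) = 2.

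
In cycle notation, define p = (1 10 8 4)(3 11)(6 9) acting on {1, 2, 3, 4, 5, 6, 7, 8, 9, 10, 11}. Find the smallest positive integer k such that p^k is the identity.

4

The disjoint cycles have lengths 4, 2, 2, 1, 1, 1.
The order of p is the least common multiple of its cycle lengths: lcm(4, 2, 2) = 4.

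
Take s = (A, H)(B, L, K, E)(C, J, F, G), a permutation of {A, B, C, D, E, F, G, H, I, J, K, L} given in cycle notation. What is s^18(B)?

K

B lies in the 4-cycle (B, L, K, E).
Since the cycle has length 4, s^18 acts on it the same as s^2 (18 mod 4 = 2).
Advancing 2 steps from B: B → L → K.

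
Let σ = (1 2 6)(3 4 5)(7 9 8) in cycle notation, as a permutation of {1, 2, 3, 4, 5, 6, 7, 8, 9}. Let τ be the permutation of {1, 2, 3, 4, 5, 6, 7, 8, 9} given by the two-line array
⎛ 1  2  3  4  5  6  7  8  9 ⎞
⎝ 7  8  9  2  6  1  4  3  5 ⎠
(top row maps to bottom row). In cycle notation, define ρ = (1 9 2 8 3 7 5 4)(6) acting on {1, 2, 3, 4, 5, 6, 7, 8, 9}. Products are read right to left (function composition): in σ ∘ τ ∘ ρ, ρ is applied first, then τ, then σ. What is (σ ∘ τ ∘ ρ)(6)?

2

Apply the permutations in order: ρ(6) = 6, then τ(6) = 1, then σ(1) = 2. So (σ ∘ τ ∘ ρ)(6) = 2.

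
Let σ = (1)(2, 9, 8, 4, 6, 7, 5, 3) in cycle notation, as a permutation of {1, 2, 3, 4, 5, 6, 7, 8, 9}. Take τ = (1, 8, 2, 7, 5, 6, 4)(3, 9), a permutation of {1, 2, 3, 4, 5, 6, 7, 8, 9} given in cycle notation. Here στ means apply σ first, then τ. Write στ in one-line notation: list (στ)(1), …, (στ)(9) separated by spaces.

(στ)(x) = τ(σ(x)). Computing each image: τ(σ(1)) = τ(1) = 8, τ(σ(2)) = τ(9) = 3, τ(σ(3)) = τ(2) = 7, τ(σ(4)) = τ(6) = 4, τ(σ(5)) = τ(3) = 9, τ(σ(6)) = τ(7) = 5, τ(σ(7)) = τ(5) = 6, τ(σ(8)) = τ(4) = 1, τ(σ(9)) = τ(8) = 2.
Hence στ = [8 3 7 4 9 5 6 1 2].

8 3 7 4 9 5 6 1 2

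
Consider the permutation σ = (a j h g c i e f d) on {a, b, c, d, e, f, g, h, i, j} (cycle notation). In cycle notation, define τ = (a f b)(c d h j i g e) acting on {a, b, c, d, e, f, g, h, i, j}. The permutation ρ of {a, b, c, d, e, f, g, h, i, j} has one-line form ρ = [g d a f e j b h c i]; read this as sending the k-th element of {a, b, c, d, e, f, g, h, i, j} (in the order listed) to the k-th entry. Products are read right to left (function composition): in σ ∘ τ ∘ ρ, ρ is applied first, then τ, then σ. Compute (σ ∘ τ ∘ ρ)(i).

a

Apply the permutations in order: ρ(i) = c, then τ(c) = d, then σ(d) = a. So (σ ∘ τ ∘ ρ)(i) = a.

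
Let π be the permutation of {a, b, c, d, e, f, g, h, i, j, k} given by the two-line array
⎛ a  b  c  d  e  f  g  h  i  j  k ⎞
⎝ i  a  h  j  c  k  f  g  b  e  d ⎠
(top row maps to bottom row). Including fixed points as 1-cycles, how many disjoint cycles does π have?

The cycle decomposition is (a, i, b)(c, h, g, f, k, d, j, e), which has 2 cycles (counting 1-cycles).

2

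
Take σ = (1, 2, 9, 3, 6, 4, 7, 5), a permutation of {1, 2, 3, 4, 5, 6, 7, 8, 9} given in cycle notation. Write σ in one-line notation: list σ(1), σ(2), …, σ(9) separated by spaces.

Image by image: 1↦2, 2↦9, 3↦6, 4↦7, 5↦1, 6↦4, 7↦5, 8↦8, 9↦3.
Listing these in domain order gives 2 9 6 7 1 4 5 8 3.

2 9 6 7 1 4 5 8 3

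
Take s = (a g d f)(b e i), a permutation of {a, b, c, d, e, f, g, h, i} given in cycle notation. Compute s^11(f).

d

f lies in the 4-cycle (a g d f).
Powers repeat with period 4 on this cycle, and 11 mod 4 = 3, so s^11(f) = s^3(f).
Stepping 3 places around the cycle: f → a → g → d.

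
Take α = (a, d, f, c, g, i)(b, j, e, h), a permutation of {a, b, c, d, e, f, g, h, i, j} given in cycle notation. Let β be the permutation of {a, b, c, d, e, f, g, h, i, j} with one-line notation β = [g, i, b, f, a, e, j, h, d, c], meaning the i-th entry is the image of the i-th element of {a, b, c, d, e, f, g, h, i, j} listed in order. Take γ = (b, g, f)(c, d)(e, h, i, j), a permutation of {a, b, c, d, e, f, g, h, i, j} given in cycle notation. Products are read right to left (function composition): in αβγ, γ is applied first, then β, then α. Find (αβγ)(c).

Apply the permutations in order: γ(c) = d, then β(d) = f, then α(f) = c. So (αβγ)(c) = c.

c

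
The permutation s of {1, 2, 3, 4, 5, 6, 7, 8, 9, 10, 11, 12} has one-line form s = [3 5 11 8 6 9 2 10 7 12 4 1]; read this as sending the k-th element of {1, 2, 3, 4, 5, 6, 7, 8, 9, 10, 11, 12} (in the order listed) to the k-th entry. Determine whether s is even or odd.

In disjoint-cycle form the cycle lengths are 7, 5.
A cycle of length ℓ contributes ℓ−1 transpositions, so s is a product of 6 + 4 = 10 transpositions — even.

even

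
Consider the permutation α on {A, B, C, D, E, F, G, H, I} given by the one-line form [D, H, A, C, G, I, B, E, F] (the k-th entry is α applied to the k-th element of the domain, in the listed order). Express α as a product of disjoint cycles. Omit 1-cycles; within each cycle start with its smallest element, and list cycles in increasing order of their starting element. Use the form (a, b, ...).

(A, D, C)(B, H, E, G)(F, I)

Start at A and follow images: A → D → C → A, giving the cycle (A, D, C).
Continuing from each remaining unvisited element yields (A, D, C)(B, H, E, G)(F, I).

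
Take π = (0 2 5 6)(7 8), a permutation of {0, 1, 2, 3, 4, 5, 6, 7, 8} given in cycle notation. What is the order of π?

4

The cycle type of π is (4, 2, 1, 1, 1).
The order is lcm(4, 2) = 4.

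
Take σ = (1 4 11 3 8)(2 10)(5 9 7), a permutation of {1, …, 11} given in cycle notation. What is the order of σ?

The cycle type of σ is (5, 3, 2, 1).
The order of σ is the least common multiple of its cycle lengths: lcm(5, 3, 2) = 30.

30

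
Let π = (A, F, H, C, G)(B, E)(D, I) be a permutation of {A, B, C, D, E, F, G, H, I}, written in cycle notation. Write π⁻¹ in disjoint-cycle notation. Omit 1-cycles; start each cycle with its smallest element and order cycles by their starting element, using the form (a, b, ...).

Inverting a permutation written in cycle notation just reverses the order within every cycle.
After reversing and putting each cycle's least element first, π⁻¹ = (A, G, C, H, F)(B, E)(D, I).

(A, G, C, H, F)(B, E)(D, I)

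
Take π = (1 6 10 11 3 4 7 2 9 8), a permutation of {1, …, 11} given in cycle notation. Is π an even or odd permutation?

odd

The cycle lengths are 10, 1.
A cycle is odd iff its length is even; π has 1 even-length cycle, so sgn(π) = (−1)^1 and π is odd.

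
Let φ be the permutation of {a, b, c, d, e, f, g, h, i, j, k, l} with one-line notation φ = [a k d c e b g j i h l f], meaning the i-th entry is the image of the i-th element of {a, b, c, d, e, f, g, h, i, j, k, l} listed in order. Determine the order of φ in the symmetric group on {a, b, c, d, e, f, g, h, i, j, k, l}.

4

Writing φ as disjoint cycles, the cycle lengths are 4, 2, 2, 1, 1, 1, 1.
Since disjoint cycles commute, ord(φ) = lcm(4, 2, 2) = 4.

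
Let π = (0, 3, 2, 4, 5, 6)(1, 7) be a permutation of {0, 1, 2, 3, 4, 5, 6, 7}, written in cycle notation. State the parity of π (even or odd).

even

The cycle lengths are 6, 2.
A cycle of length ℓ contributes ℓ−1 transpositions, so π is a product of 5 + 1 = 6 transpositions — even.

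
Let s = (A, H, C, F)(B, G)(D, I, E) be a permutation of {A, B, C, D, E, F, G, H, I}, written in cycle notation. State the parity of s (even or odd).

The cycle lengths are 4, 3, 2.
A cycle of length ℓ contributes ℓ−1 transpositions, so s is a product of 3 + 2 + 1 = 6 transpositions — even.

even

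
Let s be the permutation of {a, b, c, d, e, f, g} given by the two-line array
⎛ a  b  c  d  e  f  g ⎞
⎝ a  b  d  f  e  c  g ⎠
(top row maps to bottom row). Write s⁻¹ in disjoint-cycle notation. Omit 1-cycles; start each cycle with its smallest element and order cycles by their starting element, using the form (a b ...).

First write s in disjoint cycles: (c d f).
Reversing each cycle (and rotating so the smallest element leads) gives s⁻¹ = (c f d).

(c f d)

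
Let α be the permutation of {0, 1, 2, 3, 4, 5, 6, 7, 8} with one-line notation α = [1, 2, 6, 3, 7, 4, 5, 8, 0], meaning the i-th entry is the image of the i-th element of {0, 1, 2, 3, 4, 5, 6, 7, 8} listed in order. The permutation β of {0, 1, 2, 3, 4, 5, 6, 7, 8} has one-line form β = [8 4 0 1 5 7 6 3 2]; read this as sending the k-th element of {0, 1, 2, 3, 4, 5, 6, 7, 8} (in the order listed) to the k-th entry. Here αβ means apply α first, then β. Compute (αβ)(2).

6

(αβ)(2) = β(α(2)). α(2) = 6, then β(6) = 6. So (αβ)(2) = 6.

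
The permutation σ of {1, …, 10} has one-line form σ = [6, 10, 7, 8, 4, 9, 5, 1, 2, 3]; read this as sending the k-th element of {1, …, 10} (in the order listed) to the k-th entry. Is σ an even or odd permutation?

In disjoint-cycle form the cycle lengths are 10.
A cycle of length ℓ contributes ℓ−1 transpositions, so σ is a product of 9 transpositions — odd.

odd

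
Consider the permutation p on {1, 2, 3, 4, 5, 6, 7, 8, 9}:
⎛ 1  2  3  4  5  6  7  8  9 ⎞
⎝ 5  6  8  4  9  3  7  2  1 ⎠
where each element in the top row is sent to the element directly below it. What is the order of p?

12

The disjoint-cycle form of p has cycle lengths 4, 3, 1, 1.
The order of p is the least common multiple of its cycle lengths: lcm(4, 3) = 12.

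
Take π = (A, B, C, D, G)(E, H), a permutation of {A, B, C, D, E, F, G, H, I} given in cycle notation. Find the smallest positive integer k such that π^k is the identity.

The disjoint cycles have lengths 5, 2, 1, 1.
The order of π is the least common multiple of its cycle lengths: lcm(5, 2) = 10.

10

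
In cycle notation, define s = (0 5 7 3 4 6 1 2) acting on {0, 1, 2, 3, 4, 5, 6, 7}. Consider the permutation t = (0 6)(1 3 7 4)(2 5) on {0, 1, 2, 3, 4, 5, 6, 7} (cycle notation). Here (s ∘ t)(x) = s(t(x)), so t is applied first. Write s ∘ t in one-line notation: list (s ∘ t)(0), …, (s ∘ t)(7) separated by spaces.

For each element, apply t then s: 0 → 6 → 1; 1 → 3 → 4; 2 → 5 → 7; 3 → 7 → 3; 4 → 1 → 2; 5 → 2 → 0; 6 → 0 → 5; 7 → 4 → 6.
Collecting the images, s ∘ t = [1 4 7 3 2 0 5 6].

1 4 7 3 2 0 5 6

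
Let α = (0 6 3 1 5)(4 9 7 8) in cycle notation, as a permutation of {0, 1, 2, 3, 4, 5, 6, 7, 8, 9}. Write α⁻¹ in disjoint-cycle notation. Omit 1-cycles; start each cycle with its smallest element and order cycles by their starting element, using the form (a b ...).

The inverse reverses each cycle.
After reversing and putting each cycle's least element first, α⁻¹ = (0 5 1 3 6)(4 8 7 9).

(0 5 1 3 6)(4 8 7 9)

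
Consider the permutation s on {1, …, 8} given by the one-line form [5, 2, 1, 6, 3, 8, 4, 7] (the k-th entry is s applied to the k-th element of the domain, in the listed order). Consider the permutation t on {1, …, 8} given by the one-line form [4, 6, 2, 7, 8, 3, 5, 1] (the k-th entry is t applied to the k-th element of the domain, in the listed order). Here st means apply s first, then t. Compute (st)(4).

s(4) = 6, then t(6) = 3; composing gives (st)(4) = 3.

3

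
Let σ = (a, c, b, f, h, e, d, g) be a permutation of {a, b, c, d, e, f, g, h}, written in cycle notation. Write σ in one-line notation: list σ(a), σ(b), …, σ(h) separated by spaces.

c f b g d h a e

Reading each image from the cycles: a→c, b→f, c→b, d→g, e→d, f→h, g→a, h→e.
Listing these in domain order gives c f b g d h a e.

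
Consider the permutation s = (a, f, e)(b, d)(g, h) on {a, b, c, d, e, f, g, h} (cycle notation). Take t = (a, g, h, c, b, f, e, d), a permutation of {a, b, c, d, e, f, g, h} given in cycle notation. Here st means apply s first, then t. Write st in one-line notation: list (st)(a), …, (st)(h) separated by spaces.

e a b f g d c h

Chase each element through s then t: a → f → e; b → d → a; c → c → b; d → b → f; e → a → g; f → e → d; g → h → c; h → g → h.
Collecting the images, st = [e a b f g d c h].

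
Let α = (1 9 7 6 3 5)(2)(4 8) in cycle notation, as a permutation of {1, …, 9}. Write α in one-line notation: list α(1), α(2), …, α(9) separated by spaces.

Image by image: 1→9, 2→2, 3→5, 4→8, 5→1, 6→3, 7→6, 8→4, 9→7.
So the one-line form is 9 2 5 8 1 3 6 4 7.

9 2 5 8 1 3 6 4 7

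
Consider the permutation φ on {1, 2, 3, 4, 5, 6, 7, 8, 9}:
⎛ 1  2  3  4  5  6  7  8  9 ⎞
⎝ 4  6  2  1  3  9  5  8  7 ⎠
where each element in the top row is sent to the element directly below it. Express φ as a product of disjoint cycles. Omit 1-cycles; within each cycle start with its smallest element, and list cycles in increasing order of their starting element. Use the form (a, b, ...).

(1, 4)(2, 6, 9, 7, 5, 3)

Start at 1 and follow images: 1 → 4 → 1, giving the cycle (1, 4).
Repeating from the next unused element and collecting all non-trivial cycles gives (1, 4)(2, 6, 9, 7, 5, 3).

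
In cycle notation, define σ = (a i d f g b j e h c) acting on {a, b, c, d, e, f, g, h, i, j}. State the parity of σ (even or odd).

odd

The cycle lengths are 10.
A cycle of length ℓ contributes ℓ−1 transpositions, so σ is a product of 9 transpositions — odd.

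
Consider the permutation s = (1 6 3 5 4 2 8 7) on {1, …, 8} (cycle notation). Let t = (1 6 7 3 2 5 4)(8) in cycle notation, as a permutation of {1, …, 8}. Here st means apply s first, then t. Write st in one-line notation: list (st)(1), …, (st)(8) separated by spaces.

For each element, apply s then t: 1 → 6 → 7; 2 → 8 → 8; 3 → 5 → 4; 4 → 2 → 5; 5 → 4 → 1; 6 → 3 → 2; 7 → 1 → 6; 8 → 7 → 3.
Collecting the images, st = [7 8 4 5 1 2 6 3].

7 8 4 5 1 2 6 3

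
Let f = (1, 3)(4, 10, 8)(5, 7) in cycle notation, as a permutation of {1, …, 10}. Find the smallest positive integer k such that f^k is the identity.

6

The cycle type of f is (3, 2, 2, 1, 1, 1).
Since disjoint cycles commute, ord(f) = lcm(3, 2, 2) = 6.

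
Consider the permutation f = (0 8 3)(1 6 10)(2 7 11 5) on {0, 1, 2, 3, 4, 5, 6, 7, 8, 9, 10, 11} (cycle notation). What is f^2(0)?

3

0 lies in the 3-cycle (0 8 3).
Stepping 2 places around the cycle: 0 → 8 → 3.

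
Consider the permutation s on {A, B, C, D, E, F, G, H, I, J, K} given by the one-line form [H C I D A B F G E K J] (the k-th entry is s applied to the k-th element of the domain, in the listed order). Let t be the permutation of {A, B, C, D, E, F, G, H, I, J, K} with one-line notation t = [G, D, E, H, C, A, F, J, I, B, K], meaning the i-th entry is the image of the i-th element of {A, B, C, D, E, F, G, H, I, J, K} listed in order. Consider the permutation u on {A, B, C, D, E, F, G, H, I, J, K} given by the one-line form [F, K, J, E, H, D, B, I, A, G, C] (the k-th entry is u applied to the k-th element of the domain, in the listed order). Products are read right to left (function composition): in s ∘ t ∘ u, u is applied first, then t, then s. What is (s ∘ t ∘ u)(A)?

Chase A: u(A) = F; t(F) = A; s(A) = H. Hence (s ∘ t ∘ u)(A) = H.

H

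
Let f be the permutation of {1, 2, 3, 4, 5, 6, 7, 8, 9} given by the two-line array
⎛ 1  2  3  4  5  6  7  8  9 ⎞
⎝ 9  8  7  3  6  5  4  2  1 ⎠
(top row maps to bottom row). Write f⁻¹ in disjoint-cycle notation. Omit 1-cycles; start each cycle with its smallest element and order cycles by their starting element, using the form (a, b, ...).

First write f in disjoint cycles: (1, 9)(2, 8)(3, 7, 4)(5, 6).
The inverse reverses every cycle; in canonical form, f⁻¹ = (1, 9)(2, 8)(3, 4, 7)(5, 6).

(1, 9)(2, 8)(3, 4, 7)(5, 6)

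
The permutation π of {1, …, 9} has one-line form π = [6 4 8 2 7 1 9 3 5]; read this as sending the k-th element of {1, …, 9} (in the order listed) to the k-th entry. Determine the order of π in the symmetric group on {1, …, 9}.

6

Writing π as disjoint cycles, the cycle lengths are 3, 2, 2, 2.
The order is lcm(3, 2, 2, 2) = 6.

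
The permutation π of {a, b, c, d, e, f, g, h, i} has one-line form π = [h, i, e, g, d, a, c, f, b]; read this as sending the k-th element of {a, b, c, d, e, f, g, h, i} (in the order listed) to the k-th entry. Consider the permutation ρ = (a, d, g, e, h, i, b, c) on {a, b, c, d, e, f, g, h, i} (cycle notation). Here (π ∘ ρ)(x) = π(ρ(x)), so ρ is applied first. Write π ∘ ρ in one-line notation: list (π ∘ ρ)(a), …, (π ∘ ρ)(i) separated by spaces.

g e h c f a d b i

Chase each element through ρ then π: a → d → g; b → c → e; c → a → h; d → g → c; e → h → f; f → f → a; g → e → d; h → i → b; i → b → i.
Collecting the images, π ∘ ρ = [g e h c f a d b i].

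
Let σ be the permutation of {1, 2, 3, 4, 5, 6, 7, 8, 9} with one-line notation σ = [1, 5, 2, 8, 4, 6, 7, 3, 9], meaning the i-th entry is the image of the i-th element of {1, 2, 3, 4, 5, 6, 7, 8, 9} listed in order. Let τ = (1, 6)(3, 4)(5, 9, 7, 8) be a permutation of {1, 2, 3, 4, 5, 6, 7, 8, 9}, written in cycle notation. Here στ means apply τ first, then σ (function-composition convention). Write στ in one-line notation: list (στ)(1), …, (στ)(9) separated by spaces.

(στ)(x) = σ(τ(x)). Computing each image: σ(τ(1)) = σ(6) = 6, σ(τ(2)) = σ(2) = 5, σ(τ(3)) = σ(4) = 8, σ(τ(4)) = σ(3) = 2, σ(τ(5)) = σ(9) = 9, σ(τ(6)) = σ(1) = 1, σ(τ(7)) = σ(8) = 3, σ(τ(8)) = σ(5) = 4, σ(τ(9)) = σ(7) = 7.
Hence στ = [6 5 8 2 9 1 3 4 7].

6 5 8 2 9 1 3 4 7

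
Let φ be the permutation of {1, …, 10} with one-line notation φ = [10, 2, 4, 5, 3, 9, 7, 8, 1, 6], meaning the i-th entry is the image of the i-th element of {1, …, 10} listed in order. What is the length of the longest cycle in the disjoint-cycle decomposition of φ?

Decomposing into disjoint cycles gives (1, 10, 6, 9)(3, 4, 5); the longest has length 4.

4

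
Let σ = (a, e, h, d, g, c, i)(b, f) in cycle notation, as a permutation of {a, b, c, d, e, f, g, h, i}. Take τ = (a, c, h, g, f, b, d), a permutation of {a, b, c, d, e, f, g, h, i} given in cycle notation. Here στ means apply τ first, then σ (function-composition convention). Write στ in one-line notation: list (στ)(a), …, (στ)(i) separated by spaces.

i g d e h f b c a

(στ)(x) = σ(τ(x)). Computing each image: σ(τ(a)) = σ(c) = i, σ(τ(b)) = σ(d) = g, σ(τ(c)) = σ(h) = d, σ(τ(d)) = σ(a) = e, σ(τ(e)) = σ(e) = h, σ(τ(f)) = σ(b) = f, σ(τ(g)) = σ(f) = b, σ(τ(h)) = σ(g) = c, σ(τ(i)) = σ(i) = a.
Hence στ = [i g d e h f b c a].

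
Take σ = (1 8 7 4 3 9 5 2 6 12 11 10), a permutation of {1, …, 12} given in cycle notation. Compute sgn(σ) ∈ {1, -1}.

-1

The cycle lengths are 12.
A cycle is odd iff its length is even; σ has 1 even-length cycle, so sgn(σ) = (−1)^1 and σ is odd.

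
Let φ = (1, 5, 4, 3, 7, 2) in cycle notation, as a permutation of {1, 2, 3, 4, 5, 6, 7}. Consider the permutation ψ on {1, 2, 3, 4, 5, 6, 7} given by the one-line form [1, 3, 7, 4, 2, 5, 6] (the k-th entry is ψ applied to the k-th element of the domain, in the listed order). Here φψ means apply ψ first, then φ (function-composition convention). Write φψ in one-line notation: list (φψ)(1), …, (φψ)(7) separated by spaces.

(φψ)(x) = φ(ψ(x)). Computing each image: φ(ψ(1)) = φ(1) = 5, φ(ψ(2)) = φ(3) = 7, φ(ψ(3)) = φ(7) = 2, φ(ψ(4)) = φ(4) = 3, φ(ψ(5)) = φ(2) = 1, φ(ψ(6)) = φ(5) = 4, φ(ψ(7)) = φ(6) = 6.
Hence φψ = [5 7 2 3 1 4 6].

5 7 2 3 1 4 6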